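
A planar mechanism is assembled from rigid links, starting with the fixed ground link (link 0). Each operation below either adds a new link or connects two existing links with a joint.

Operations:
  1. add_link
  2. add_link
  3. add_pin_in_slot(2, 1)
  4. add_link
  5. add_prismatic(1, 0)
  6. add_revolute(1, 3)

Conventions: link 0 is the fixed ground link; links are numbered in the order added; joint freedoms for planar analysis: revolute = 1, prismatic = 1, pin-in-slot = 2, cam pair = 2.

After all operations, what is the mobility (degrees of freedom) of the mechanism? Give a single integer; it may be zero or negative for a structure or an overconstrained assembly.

ground; <1,0,0>
#1 <2,0,0>
#2 <3,0,0>
PS:2↔1 J2 <3,0,1>
#3 <4,0,1>
P:1↔0 J1 <4,1,1>
R:1↔3 J1 <4,2,1>
3×3 − 2×2 − 1×1 = 4

M = 4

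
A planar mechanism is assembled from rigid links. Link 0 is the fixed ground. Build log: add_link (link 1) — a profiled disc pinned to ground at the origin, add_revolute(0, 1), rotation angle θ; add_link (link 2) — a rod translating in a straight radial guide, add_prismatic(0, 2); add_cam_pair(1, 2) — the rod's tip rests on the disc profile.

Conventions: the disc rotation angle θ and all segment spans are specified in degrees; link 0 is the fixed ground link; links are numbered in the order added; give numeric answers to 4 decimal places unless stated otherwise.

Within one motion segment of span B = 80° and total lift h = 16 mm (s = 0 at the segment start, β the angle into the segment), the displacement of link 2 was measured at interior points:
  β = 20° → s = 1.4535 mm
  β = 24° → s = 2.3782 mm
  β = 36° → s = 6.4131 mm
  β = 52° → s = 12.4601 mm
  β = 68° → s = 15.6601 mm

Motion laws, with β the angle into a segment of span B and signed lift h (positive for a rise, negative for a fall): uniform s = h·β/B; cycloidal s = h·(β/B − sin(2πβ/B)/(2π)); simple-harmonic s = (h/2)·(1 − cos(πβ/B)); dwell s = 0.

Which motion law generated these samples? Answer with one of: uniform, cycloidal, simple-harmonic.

candidates at β/B = r: uniform s = h·r (linear in β); cycloidal s = h·(r − sin(2πr)/(2π)); simple-harmonic s = (h/2)(1 − cos(πr))
β=20°: printed 1.4535 | uniform 4.0000, cycloidal 1.4535, simple-harmonic 2.3431
β=24°: printed 2.3782 | uniform 4.8000, cycloidal 2.3782, simple-harmonic 3.2977
β=36°: printed 6.4131 | uniform 7.2000, cycloidal 6.4131, simple-harmonic 6.7485
β=52°: printed 12.4601 | uniform 10.4000, cycloidal 12.4601, simple-harmonic 11.6319
β=68°: printed 15.6601 | uniform 13.6000, cycloidal 15.6601, simple-harmonic 15.1281
only one law matches every sample → cycloidal

cycloidal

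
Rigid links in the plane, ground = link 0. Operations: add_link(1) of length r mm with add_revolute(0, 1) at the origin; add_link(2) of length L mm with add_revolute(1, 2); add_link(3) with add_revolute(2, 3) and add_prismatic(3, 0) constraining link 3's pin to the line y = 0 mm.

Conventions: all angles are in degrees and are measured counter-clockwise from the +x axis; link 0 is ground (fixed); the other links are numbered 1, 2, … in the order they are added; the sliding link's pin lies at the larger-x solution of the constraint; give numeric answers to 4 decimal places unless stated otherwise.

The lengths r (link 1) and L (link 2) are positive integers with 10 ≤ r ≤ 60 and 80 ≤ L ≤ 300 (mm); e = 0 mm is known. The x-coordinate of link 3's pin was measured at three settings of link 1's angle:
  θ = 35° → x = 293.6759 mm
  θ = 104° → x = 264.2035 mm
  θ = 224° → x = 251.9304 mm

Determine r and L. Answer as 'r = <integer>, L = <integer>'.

constraint per measurement: (x − r cos θ)² + (r sin θ − e)² = L²
subtracting the θ₁ and θ₂ equations cancels the r² and L² terms:
r = (x₁² − x₂²) / (2[(x₁cos θ₁ + e sin θ₁) − (x₂cos θ₂ + e sin θ₂)]) = 27.0000 → r = 27
L² = (x₁ − r cos θ₁)² + (r sin θ₁ − e)² = 73984.0127 → L = 272.0000 → L = 272
check at θ₃=224°: x = 251.9304 (printed 251.9304) ✓

r = 27, L = 272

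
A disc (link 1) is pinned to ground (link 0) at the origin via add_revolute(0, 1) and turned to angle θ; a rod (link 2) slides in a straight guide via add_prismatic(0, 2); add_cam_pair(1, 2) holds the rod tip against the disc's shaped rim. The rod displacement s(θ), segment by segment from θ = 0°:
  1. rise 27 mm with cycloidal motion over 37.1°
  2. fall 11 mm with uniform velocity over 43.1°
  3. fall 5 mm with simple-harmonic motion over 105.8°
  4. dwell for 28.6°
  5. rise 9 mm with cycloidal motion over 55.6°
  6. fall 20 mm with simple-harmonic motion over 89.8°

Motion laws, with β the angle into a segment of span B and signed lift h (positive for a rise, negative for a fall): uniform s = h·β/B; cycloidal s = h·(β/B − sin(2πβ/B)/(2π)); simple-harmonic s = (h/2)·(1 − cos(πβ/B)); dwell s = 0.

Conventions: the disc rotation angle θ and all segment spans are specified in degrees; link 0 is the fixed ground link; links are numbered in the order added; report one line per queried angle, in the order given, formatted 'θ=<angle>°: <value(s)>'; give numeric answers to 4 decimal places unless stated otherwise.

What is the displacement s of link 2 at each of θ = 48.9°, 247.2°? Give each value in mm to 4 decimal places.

segment 1 (0° to 37.1°, cycloidal, h = 27) is passed completely: s = 0.0000 + (27) = 27.0000
θ = 48.9° falls in segment 2 (37.1° to 80.2°, uniform, h = -11): β = 48.9 − 37.1 = 11.8°, B = 43.1°; Δs = -11·11.8/43.1 = -3.0116; s = 27.0000 − 3.0116 = 23.9884
segment 2 (37.1° to 80.2°, uniform, h = -11) is passed completely: s = 27.0000 + (-11) = 16.0000
segment 3 (80.2° to 186°, simple-harmonic, h = -5) is passed completely: s = 16.0000 + (-5) = 11.0000
segment 4 (186° to 214.6°, dwell): s unchanged at 11.0000
θ = 247.2° falls in segment 5 (214.6° to 270.2°, cycloidal, h = 9): β = 247.2 − 214.6 = 32.6°, B = 55.6°; Δs = 9·(0.5863 − sin(2π·0.5863)/(2π)) = 6.0164; s = 11.0000 + 6.0164 = 17.0164

θ=48.9°: 23.9884
θ=247.2°: 17.0164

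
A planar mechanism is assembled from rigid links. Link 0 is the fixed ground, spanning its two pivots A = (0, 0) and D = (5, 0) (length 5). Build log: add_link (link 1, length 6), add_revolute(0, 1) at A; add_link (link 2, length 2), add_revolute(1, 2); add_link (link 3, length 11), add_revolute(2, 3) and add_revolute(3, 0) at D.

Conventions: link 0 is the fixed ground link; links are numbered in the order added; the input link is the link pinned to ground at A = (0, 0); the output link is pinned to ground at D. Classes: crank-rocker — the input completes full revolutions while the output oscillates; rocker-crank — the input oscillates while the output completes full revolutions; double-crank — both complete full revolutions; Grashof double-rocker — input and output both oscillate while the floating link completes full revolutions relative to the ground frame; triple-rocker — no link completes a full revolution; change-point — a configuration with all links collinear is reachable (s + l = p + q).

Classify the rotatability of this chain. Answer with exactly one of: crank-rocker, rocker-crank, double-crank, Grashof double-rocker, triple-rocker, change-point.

lengths: ground=5, input=6, coupler=2, output=11
sorted: s=2 (shortest), l=11 (longest), p+q=11
s + l = 13 vs p + q = 11
s + l > p + q → non-Grashof → no link fully rotates → triple-rocker

triple-rocker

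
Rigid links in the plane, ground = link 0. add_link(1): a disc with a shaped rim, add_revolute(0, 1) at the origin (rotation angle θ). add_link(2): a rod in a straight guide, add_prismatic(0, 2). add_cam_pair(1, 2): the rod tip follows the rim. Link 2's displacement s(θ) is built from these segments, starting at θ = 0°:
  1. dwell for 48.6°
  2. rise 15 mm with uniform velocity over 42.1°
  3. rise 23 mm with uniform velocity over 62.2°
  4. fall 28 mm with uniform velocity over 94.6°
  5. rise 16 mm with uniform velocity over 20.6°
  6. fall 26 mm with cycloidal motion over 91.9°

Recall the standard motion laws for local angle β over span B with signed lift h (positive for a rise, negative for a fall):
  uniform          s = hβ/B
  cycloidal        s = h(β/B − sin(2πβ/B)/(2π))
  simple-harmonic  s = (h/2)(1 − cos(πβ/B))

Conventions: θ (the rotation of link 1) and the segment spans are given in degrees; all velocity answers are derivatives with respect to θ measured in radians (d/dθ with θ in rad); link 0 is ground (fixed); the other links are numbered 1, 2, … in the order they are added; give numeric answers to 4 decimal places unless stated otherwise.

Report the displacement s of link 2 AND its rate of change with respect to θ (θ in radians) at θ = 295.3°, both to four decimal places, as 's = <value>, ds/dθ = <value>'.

segment 1 (0° to 48.6°, dwell): s unchanged at 0.0000
segment 2 (48.6° to 90.7°, uniform, h = 15) is passed completely: s = 0.0000 + (15) = 15.0000
segment 3 (90.7° to 152.9°, uniform, h = 23) is passed completely: s = 15.0000 + (23) = 38.0000
segment 4 (152.9° to 247.5°, uniform, h = -28) is passed completely: s = 38.0000 + (-28) = 10.0000
segment 5 (247.5° to 268.1°, uniform, h = 16) is passed completely: s = 10.0000 + (16) = 26.0000
θ = 295.3° falls in segment 6 (268.1° to 360°, cycloidal, h = -26): β = 295.3 − 268.1 = 27.2°, B = 91.9°; Δs = -26·(0.2960 − sin(2π·0.2960)/(2π)) = -3.7287; s = 26.0000 − 3.7287 = 22.2713
velocity in seg [268.1°–360°] (cycloidal), θ in radians: β = 27.2° = 0.4747 rad, B = 91.9° = 1.6040 rad; ds/dθ = (h/B)(1 − cos(2πβ/B)) = ((-26)/1.6040)(1 − cos(2π·0.2960)) = -20.827491 mm/rad

s = 22.2713, ds/dθ = -20.8275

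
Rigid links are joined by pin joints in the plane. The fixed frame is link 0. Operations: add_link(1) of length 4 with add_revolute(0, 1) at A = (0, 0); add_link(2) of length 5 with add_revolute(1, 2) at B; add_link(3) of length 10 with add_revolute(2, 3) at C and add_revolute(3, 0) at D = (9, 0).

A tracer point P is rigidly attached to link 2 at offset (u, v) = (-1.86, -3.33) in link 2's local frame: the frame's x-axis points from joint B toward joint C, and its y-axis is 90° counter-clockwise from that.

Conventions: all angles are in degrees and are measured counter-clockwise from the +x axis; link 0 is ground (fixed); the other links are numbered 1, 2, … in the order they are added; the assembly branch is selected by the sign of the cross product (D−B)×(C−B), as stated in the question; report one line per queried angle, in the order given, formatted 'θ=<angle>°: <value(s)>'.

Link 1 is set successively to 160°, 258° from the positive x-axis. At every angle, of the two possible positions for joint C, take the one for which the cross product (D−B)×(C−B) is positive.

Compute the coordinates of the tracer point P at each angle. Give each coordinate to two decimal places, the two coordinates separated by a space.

A=(0,0), D=(9.00,0)
θ=160°: B = A + 4.00·(cos160°, sin160°) = (-3.7588, 1.3681)
θ=160°: |BD| = 12.8319
θ=160°: circle(B,5.00) ∩ circle(D,10.00): a=3.4936, h=3.5770
θ=160°:   candidates: C₊=(0.0962,4.5522) cross=45.900; C₋=(-0.6665,-2.5610) cross=-45.900
θ=160°:   branch + wants cross > 0 → take C=(0.0962,4.5522) (cross=45.900)
θ=160°: ex = (C−B)/|BC| = (0.7710,0.6368); ey = (-0.6368,0.7710)
θ=160°: P = B + -1.86·ex + -3.33·ey = (-3.0722,-2.3839)
θ=258°: B = A + 4.00·(cos258°, sin258°) = (-0.8316, -3.9126)
θ=258°: |BD| = 10.5816
θ=258°: circle(B,5.00) ∩ circle(D,10.00): a=1.7469, h=4.6849
θ=258°:   candidates: C₊=(-0.9408,1.0862) cross=49.574; C₋=(2.5237,-7.6196) cross=-49.574
θ=258°:   branch + wants cross > 0 → take C=(-0.9408,1.0862) (cross=49.574)
θ=258°: ex = (C−B)/|BC| = (-0.0218,0.9998); ey = (-0.9998,-0.0218)
θ=258°: P = B + -1.86·ex + -3.33·ey = (2.5382,-5.6994)

θ=160°: -3.07 -2.38
θ=258°: 2.54 -5.70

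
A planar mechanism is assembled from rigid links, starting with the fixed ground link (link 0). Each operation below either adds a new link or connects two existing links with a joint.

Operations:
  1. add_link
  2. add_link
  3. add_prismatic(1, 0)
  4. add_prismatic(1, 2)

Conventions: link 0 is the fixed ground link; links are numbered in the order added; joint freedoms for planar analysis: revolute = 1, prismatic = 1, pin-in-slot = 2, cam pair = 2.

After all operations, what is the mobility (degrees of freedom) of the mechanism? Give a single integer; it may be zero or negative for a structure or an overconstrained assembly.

(L,J1,J2)=(1,0,0); link0 fixed
link1: (2,0,0)
link2: (3,0,0)
P 1-0 [J1]: (3,1,0)
P 1-2 [J1]: (3,2,0)
Grübler: 3·2 − 2·2 − 0 = 2

M = 2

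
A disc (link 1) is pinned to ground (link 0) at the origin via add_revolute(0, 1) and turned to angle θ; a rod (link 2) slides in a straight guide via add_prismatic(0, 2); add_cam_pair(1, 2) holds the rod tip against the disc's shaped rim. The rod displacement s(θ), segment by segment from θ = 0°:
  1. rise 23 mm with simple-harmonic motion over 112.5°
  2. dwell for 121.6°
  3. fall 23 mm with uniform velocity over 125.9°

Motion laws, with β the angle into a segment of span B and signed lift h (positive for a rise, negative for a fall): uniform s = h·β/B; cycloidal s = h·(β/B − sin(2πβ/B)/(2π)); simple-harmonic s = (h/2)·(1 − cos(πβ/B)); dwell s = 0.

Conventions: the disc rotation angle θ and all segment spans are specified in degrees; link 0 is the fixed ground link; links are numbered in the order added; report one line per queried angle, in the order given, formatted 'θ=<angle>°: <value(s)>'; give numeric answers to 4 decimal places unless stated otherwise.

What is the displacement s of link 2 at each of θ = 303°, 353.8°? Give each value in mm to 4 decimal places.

segment 1 (0° to 112.5°, simple-harmonic, h = 23) is passed completely: s = 0.0000 + (23) = 23.0000
segment 2 (112.5° to 234.1°, dwell): s unchanged at 23.0000
θ = 303° falls in segment 3 (234.1° to 360°, uniform, h = -23): β = 303 − 234.1 = 68.9°, B = 125.9°; Δs = -23·68.9/125.9 = -12.5870; s = 23.0000 − 12.5870 = 10.4130
θ = 353.8° falls in segment 3 (234.1° to 360°, uniform, h = -23): β = 353.8 − 234.1 = 119.7°, B = 125.9°; Δs = -23·119.7/125.9 = -21.8674; s = 23.0000 − 21.8674 = 1.1326

θ=303°: 10.4130
θ=353.8°: 1.1326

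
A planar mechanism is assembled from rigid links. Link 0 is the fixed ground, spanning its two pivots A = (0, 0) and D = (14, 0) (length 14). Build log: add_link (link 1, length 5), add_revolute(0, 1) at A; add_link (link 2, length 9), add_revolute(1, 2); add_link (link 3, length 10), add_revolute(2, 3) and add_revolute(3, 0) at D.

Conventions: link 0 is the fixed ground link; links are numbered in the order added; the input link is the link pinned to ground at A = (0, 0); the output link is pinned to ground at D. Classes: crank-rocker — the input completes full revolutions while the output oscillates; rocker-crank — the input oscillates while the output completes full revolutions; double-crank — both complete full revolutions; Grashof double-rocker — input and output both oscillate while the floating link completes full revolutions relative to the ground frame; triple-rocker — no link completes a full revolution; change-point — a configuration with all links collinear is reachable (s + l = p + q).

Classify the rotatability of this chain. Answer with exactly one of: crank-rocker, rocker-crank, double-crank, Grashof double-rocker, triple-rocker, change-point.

lengths: ground=14, input=5, coupler=9, output=10
sorted: s=5 (shortest), l=14 (longest), p+q=19
s + l = 19 vs p + q = 19
s + l = p + q → change-point (collinear configuration reachable)

change-point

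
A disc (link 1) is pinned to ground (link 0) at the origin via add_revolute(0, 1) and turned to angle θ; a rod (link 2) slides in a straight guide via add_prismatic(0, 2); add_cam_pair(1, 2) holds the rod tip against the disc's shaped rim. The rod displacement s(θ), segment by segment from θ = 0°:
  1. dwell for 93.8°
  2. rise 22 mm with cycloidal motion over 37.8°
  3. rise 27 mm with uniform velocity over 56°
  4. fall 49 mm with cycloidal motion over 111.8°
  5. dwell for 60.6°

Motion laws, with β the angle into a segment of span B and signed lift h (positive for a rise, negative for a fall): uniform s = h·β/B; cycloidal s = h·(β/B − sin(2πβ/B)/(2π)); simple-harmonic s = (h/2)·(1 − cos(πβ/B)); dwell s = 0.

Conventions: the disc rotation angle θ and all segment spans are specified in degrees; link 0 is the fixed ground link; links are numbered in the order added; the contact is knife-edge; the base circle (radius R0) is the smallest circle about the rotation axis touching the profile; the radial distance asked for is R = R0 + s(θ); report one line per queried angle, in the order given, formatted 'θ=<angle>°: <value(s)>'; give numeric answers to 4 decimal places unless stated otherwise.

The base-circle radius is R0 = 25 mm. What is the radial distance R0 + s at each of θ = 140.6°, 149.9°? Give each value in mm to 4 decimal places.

segment 1 (0° to 93.8°, dwell): s unchanged at 0.0000
segment 2 (93.8° to 131.6°, cycloidal, h = 22) is passed completely: s = 0.0000 + (22) = 22.0000
θ = 140.6° falls in segment 3 (131.6° to 187.6°, uniform, h = 27): β = 140.6 − 131.6 = 9°, B = 56°; Δs = 27·9/56 = 4.3393; s = 22.0000 + 4.3393 = 26.3393
θ = 149.9° falls in segment 3 (131.6° to 187.6°, uniform, h = 27): β = 149.9 − 131.6 = 18.3°, B = 56°; Δs = 27·18.3/56 = 8.8232; s = 22.0000 + 8.8232 = 30.8232
θ=140.6°: R = R0 + s = 25 + 26.3393 = 51.3393
θ=149.9°: R = R0 + s = 25 + 30.8232 = 55.8232

θ=140.6°: 51.3393
θ=149.9°: 55.8232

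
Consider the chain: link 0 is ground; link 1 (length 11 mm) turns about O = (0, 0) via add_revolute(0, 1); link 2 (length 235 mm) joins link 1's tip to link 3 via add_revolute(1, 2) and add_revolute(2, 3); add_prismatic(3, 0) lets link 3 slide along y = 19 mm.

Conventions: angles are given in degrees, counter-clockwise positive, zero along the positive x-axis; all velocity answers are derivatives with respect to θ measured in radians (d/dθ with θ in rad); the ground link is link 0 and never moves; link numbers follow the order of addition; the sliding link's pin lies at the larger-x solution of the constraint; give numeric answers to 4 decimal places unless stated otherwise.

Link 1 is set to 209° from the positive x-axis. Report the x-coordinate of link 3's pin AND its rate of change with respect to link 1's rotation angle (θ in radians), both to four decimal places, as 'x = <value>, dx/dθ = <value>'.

geometry: r = 11 mm, L = 235 mm, e = 19 mm
crank pin P = (r cos θ, r sin θ) = (-9.620817, -5.332906)
h = r sin θ − e = -5.332906 − 19 = -24.332906
x = r cos θ + √(L² − h²) = -9.620817 + 233.736839 = 224.116022
dx/dθ = −r sin θ − h·r cos θ/√(L² − h²) (θ in radians; h = -24.332906) = 4.331342

x = 224.1160, dx/dθ = 4.3313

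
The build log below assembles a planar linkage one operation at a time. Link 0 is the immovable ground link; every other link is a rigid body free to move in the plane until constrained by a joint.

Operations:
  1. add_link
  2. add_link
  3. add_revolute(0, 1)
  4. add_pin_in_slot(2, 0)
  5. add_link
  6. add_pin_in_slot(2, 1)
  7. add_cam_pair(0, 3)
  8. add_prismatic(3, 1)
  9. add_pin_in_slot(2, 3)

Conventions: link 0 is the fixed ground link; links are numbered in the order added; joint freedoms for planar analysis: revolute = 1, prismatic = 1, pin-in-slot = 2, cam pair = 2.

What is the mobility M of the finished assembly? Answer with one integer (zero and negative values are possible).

L=1 J1=0 J2=0
add link → L=2 J1=0 J2=0
add link → L=3 J1=0 J2=0
R@0,1 dof=1 J1 → L=3 J1=1 J2=0
PS@2,0 dof=2 J2 → L=3 J1=1 J2=1
add link → L=4 J1=1 J2=1
PS@2,1 dof=2 J2 → L=4 J1=1 J2=2
C@0,3 dof=2 J2 → L=4 J1=1 J2=3
P@3,1 dof=1 J1 → L=4 J1=2 J2=3
PS@2,3 dof=2 J2 → L=4 J1=2 J2=4
M=3(L−1)−2J1−J2=3·3−2·2−4=1

M = 1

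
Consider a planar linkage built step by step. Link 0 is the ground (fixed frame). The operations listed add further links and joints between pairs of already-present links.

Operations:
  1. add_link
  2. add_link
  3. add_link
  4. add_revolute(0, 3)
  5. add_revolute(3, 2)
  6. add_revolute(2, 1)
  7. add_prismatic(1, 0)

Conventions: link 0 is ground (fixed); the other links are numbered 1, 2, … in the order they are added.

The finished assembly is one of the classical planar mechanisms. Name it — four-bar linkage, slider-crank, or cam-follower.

links: 4 (incl. ground); joints: 3 revolute, 1 prismatic, 0 higher (cam) pair, forming one closed loop
4 links, 3 revolutes + 1 prismatic in one loop → slider-crank

slider-crank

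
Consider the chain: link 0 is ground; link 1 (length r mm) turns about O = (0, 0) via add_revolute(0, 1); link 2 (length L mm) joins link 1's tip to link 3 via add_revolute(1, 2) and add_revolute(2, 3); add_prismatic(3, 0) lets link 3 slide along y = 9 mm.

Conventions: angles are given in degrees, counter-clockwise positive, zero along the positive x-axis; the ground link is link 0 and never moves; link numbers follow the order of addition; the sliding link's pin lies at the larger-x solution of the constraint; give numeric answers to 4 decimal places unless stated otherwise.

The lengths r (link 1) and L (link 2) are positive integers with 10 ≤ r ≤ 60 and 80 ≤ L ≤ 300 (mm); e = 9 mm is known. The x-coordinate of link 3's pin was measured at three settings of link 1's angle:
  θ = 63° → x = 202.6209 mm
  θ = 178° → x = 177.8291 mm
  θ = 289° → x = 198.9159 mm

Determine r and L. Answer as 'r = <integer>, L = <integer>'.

constraint per measurement: (x − r cos θ)² + (r sin θ − e)² = L²
subtracting the θ₁ and θ₂ equations cancels the r² and L² terms:
r = (x₁² − x₂²) / (2[(x₁cos θ₁ + e sin θ₁) − (x₂cos θ₂ + e sin θ₂)]) = 17.0000 → r = 17
L² = (x₁ − r cos θ₁)² + (r sin θ₁ − e)² = 38024.9904 → L = 195.0000 → L = 195
check at θ₃=289°: x = 198.9159 (printed 198.9159) ✓

r = 17, L = 195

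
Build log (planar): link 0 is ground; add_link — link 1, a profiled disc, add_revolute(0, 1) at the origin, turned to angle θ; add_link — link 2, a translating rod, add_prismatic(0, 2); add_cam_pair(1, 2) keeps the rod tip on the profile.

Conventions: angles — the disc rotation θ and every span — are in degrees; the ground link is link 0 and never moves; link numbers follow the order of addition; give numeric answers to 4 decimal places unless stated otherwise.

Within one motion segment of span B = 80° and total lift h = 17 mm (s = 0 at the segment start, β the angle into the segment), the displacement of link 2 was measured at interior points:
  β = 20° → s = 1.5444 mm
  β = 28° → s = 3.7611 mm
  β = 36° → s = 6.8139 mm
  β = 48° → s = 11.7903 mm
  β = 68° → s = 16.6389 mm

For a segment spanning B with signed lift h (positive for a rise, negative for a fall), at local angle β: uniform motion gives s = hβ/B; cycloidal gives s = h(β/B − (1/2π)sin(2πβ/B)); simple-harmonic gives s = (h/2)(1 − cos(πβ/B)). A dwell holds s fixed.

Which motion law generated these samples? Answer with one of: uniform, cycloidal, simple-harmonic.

candidates at β/B = r: uniform s = h·r (linear in β); cycloidal s = h·(r − sin(2πr)/(2π)); simple-harmonic s = (h/2)(1 − cos(πr))
β=20°: printed 1.5444 | uniform 4.2500, cycloidal 1.5444, simple-harmonic 2.4896
β=28°: printed 3.7611 | uniform 5.9500, cycloidal 3.7611, simple-harmonic 4.6411
β=36°: printed 6.8139 | uniform 7.6500, cycloidal 6.8139, simple-harmonic 7.1703
β=48°: printed 11.7903 | uniform 10.2000, cycloidal 11.7903, simple-harmonic 11.1266
β=68°: printed 16.6389 | uniform 14.4500, cycloidal 16.6389, simple-harmonic 16.0736
only one law matches every sample → cycloidal

cycloidal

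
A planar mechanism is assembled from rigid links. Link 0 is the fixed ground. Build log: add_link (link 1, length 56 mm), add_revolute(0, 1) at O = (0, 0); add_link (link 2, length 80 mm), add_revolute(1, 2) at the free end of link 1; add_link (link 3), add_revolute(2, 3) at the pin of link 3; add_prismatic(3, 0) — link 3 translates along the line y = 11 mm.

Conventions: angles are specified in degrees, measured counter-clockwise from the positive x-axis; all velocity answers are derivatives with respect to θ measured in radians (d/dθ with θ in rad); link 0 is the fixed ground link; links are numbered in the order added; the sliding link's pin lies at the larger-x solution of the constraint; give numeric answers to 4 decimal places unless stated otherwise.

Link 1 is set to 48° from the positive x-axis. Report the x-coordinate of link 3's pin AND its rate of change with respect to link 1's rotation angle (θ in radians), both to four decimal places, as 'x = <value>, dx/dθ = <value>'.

geometry: r = 56 mm, L = 80 mm, e = 11 mm
crank pin P = (r cos θ, r sin θ) = (37.471314, 41.616110)
h = r sin θ − e = 41.616110 − 11 = 30.616110
x = r cos θ + √(L² − h²) = 37.471314 + 73.909768 = 111.381082
dx/dθ = −r sin θ − h·r cos θ/√(L² − h²) (θ in radians; h = 30.616110) = -57.138089

x = 111.3811, dx/dθ = -57.1381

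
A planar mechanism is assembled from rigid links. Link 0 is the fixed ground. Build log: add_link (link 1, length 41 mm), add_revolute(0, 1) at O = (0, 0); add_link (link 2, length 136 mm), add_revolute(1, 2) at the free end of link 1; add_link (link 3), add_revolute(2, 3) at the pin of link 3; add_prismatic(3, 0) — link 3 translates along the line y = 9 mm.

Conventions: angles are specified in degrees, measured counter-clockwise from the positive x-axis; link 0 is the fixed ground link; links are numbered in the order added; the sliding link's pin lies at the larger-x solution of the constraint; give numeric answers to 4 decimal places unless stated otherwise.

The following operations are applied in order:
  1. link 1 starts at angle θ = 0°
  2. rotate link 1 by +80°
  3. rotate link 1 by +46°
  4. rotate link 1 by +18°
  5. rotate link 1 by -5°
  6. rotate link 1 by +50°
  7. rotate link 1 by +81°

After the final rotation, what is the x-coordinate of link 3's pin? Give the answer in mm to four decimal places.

geometry: r = 41 mm, L = 136 mm, e = 9 mm; θ starts at 0°
rotate link 1 by +80°: θ ← 0° +80° = 80°
rotate link 1 by +46°: θ ← 80° +46° = 126°
rotate link 1 by +18°: θ ← 126° +18° = 144°
rotate link 1 by -5°: θ ← 144° -5° = 139°
rotate link 1 by +50°: θ ← 139° +50° = 189°
rotate link 1 by +81°: θ ← 189° +81° = 270°
crank pin P = (r cos θ, r sin θ) = (-0.000000, -41.000000)
h = r sin θ − e = -41.000000 − 9 = -50.000000
x = r cos θ + √(L² − h²) = -0.000000 + 126.475294 = 126.475294

126.4753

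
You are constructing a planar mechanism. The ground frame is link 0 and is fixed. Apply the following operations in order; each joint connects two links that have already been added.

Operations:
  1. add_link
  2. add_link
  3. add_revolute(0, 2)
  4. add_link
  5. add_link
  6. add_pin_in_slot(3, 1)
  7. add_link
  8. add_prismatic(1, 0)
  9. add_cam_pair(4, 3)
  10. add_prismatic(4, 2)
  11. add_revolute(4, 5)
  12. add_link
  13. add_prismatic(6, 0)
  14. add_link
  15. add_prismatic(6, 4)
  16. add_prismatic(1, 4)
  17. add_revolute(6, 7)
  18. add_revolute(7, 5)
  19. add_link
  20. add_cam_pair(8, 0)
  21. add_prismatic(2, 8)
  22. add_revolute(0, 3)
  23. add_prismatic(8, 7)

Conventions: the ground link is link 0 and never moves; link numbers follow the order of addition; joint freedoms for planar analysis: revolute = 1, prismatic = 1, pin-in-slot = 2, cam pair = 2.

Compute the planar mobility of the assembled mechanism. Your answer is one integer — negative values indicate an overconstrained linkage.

L=1 J1=0 J2=0
add link → L=2 J1=0 J2=0
add link → L=3 J1=0 J2=0
R@0,2 dof=1 J1 → L=3 J1=1 J2=0
add link → L=4 J1=1 J2=0
add link → L=5 J1=1 J2=0
PS@3,1 dof=2 J2 → L=5 J1=1 J2=1
add link → L=6 J1=1 J2=1
P@1,0 dof=1 J1 → L=6 J1=2 J2=1
C@4,3 dof=2 J2 → L=6 J1=2 J2=2
P@4,2 dof=1 J1 → L=6 J1=3 J2=2
R@4,5 dof=1 J1 → L=6 J1=4 J2=2
add link → L=7 J1=4 J2=2
P@6,0 dof=1 J1 → L=7 J1=5 J2=2
add link → L=8 J1=5 J2=2
P@6,4 dof=1 J1 → L=8 J1=6 J2=2
P@1,4 dof=1 J1 → L=8 J1=7 J2=2
R@6,7 dof=1 J1 → L=8 J1=8 J2=2
R@7,5 dof=1 J1 → L=8 J1=9 J2=2
add link → L=9 J1=9 J2=2
C@8,0 dof=2 J2 → L=9 J1=9 J2=3
P@2,8 dof=1 J1 → L=9 J1=10 J2=3
R@0,3 dof=1 J1 → L=9 J1=11 J2=3
P@8,7 dof=1 J1 → L=9 J1=12 J2=3
M=3(L−1)−2J1−J2=3·8−2·12−3=-3

M = -3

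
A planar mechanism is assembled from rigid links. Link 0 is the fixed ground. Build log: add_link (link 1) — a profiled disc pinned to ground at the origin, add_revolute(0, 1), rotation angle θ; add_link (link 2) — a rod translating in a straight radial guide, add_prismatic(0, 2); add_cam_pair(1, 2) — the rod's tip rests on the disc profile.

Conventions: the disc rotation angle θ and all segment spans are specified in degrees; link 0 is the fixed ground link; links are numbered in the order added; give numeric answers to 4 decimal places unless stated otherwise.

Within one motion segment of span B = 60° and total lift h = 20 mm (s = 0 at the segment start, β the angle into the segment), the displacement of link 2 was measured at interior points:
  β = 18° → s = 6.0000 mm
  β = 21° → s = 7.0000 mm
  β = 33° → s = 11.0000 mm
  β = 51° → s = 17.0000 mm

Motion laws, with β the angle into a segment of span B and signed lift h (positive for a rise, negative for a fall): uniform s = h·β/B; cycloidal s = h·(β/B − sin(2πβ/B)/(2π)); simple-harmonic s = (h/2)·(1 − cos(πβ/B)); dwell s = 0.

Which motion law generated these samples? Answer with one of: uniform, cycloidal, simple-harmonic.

candidates at β/B = r: uniform s = h·r (linear in β); cycloidal s = h·(r − sin(2πr)/(2π)); simple-harmonic s = (h/2)(1 − cos(πr))
β=18°: printed 6.0000 | uniform 6.0000, cycloidal 2.9727, simple-harmonic 4.1221
β=21°: printed 7.0000 | uniform 7.0000, cycloidal 4.4248, simple-harmonic 5.4601
β=33°: printed 11.0000 | uniform 11.0000, cycloidal 11.9836, simple-harmonic 11.5643
β=51°: printed 17.0000 | uniform 17.0000, cycloidal 19.5752, simple-harmonic 18.9101
only one law matches every sample → uniform

uniform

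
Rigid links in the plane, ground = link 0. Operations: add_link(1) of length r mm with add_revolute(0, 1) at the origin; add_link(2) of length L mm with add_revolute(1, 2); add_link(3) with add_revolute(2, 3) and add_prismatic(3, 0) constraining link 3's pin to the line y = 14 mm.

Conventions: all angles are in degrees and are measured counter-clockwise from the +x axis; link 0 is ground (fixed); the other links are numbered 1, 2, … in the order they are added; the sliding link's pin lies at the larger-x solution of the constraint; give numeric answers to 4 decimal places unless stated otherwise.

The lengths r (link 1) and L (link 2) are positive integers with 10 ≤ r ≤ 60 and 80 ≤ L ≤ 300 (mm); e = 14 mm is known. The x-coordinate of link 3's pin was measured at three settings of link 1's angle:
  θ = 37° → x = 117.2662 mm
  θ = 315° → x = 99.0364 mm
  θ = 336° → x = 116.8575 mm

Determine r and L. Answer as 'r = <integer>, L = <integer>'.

constraint per measurement: (x − r cos θ)² + (r sin θ − e)² = L²
subtracting the θ₁ and θ₂ equations cancels the r² and L² terms:
r = (x₁² − x₂²) / (2[(x₁cos θ₁ + e sin θ₁) − (x₂cos θ₂ + e sin θ₂)]) = 46.9999 → r = 47
L² = (x₁ − r cos θ₁)² + (r sin θ₁ − e)² = 6560.9957 → L = 81.0000 → L = 81
check at θ₃=336°: x = 116.8575 (printed 116.8575) ✓

r = 47, L = 81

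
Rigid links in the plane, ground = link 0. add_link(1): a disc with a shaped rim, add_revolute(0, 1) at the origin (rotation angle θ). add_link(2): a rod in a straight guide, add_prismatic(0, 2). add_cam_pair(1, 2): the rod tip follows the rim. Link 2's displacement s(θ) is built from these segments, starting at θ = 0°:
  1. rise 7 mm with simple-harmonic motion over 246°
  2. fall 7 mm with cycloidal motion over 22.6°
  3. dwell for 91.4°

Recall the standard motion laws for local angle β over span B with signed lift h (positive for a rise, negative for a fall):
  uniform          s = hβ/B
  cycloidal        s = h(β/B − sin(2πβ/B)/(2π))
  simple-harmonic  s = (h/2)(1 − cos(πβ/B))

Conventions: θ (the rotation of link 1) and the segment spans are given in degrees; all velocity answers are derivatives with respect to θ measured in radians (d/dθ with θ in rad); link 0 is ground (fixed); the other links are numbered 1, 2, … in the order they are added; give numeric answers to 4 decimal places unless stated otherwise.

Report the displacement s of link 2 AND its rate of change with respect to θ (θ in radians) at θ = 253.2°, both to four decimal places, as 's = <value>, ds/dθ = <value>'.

segment 1 (0° to 246°, simple-harmonic, h = 7) is passed completely: s = 0.0000 + (7) = 7.0000
θ = 253.2° falls in segment 2 (246° to 268.6°, cycloidal, h = -7): β = 253.2 − 246 = 7.2°, B = 22.6°; Δs = -7·(0.3186 − sin(2π·0.3186)/(2π)) = -1.2179; s = 7.0000 − 1.2179 = 5.7821
velocity in seg [246°–268.6°] (cycloidal), θ in radians: β = 7.2° = 0.1257 rad, B = 22.6° = 0.3944 rad; ds/dθ = (h/B)(1 − cos(2πβ/B)) = ((-7)/0.3944)(1 − cos(2π·0.3186)) = -25.159411 mm/rad

s = 5.7821, ds/dθ = -25.1594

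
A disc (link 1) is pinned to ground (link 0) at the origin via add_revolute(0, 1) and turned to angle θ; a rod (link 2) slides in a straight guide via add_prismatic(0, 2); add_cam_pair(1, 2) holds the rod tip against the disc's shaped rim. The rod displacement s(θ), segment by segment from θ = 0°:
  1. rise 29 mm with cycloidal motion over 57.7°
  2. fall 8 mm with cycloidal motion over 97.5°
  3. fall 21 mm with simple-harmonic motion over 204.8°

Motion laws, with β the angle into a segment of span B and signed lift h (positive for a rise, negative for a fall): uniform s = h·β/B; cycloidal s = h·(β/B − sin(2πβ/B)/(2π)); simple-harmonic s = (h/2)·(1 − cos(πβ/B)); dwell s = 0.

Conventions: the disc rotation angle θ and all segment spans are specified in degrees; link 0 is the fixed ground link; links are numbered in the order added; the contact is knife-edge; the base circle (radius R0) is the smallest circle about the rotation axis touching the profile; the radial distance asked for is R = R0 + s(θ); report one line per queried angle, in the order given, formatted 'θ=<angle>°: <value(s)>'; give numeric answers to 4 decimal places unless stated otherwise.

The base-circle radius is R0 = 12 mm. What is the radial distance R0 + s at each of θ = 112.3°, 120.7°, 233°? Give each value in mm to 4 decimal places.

segment 1 (0° to 57.7°, cycloidal, h = 29) is passed completely: s = 0.0000 + (29) = 29.0000
θ = 112.3° falls in segment 2 (57.7° to 155.2°, cycloidal, h = -8): β = 112.3 − 57.7 = 54.6°, B = 97.5°; Δs = -8·(0.5600 − sin(2π·0.5600)/(2π)) = -4.9487; s = 29.0000 − 4.9487 = 24.0513
θ = 120.7° falls in segment 2 (57.7° to 155.2°, cycloidal, h = -8): β = 120.7 − 57.7 = 63°, B = 97.5°; Δs = -8·(0.6462 − sin(2π·0.6462)/(2π)) = -6.1809; s = 29.0000 − 6.1809 = 22.8191
segment 2 (57.7° to 155.2°, cycloidal, h = -8) is passed completely: s = 29.0000 + (-8) = 21.0000
θ = 233° falls in segment 3 (155.2° to 360°, simple-harmonic, h = -21): β = 233 − 155.2 = 77.8°, B = 204.8°; Δs = -21/2·(1 − cos(π·0.3799)) = -6.6311; s = 21.0000 − 6.6311 = 14.3689
θ=112.3°: R = R0 + s = 12 + 24.0513 = 36.0513
θ=120.7°: R = R0 + s = 12 + 22.8191 = 34.8191
θ=233°: R = R0 + s = 12 + 14.3689 = 26.3689

θ=112.3°: 36.0513
θ=120.7°: 34.8191
θ=233°: 26.3689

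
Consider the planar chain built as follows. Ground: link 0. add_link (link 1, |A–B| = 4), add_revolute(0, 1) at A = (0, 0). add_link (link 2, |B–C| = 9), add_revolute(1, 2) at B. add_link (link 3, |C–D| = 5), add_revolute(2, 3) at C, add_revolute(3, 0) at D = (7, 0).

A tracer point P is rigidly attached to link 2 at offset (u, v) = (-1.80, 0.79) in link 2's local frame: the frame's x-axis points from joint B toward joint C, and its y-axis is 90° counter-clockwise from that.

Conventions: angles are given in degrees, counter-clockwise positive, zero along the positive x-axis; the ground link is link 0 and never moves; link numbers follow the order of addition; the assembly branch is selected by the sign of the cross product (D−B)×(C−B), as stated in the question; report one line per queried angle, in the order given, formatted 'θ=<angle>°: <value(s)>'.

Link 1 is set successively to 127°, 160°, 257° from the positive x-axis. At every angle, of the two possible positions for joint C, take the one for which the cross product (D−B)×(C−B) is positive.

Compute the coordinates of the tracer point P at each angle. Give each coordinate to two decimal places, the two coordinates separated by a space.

A=(0,0), D=(7.00,0)
θ=127°: B = A + 4.00·(cos127°, sin127°) = (-2.4073, 3.1945)
θ=127°: |BD| = 9.9349
θ=127°: circle(B,9.00) ∩ circle(D,5.00): a=7.7858, h=4.5146
θ=127°:   candidates: C₊=(6.4167,4.9659) cross=44.852; C₋=(3.5134,-3.5838) cross=-44.852
θ=127°:   branch + wants cross > 0 → take C=(6.4167,4.9659) (cross=44.852)
θ=127°: ex = (C−B)/|BC| = (0.9804,0.1968); ey = (-0.1968,0.9804)
θ=127°: P = B + -1.80·ex + 0.79·ey = (-4.3275,3.6148)
θ=160°: B = A + 4.00·(cos160°, sin160°) = (-3.7588, 1.3681)
θ=160°: |BD| = 10.8454
θ=160°: circle(B,9.00) ∩ circle(D,5.00): a=8.0044, h=4.1145
θ=160°:   candidates: C₊=(4.7007,4.4400) cross=44.623; C₋=(3.6627,-3.7232) cross=-44.623
θ=160°:   branch + wants cross > 0 → take C=(4.7007,4.4400) (cross=44.623)
θ=160°: ex = (C−B)/|BC| = (0.9399,0.3413); ey = (-0.3413,0.9399)
θ=160°: P = B + -1.80·ex + 0.79·ey = (-5.7203,1.4963)
θ=257°: B = A + 4.00·(cos257°, sin257°) = (-0.8998, -3.8975)
θ=257°: |BD| = 8.8089
θ=257°: circle(B,9.00) ∩ circle(D,5.00): a=7.5831, h=4.8474
θ=257°:   candidates: C₊=(3.7559,3.8047) cross=42.700; C₋=(8.0454,-4.8895) cross=-42.700
θ=257°:   branch + wants cross > 0 → take C=(3.7559,3.8047) (cross=42.700)
θ=257°: ex = (C−B)/|BC| = (0.5173,0.8558); ey = (-0.8558,0.5173)
θ=257°: P = B + -1.80·ex + 0.79·ey = (-2.5070,-5.0293)

θ=127°: -4.33 3.61
θ=160°: -5.72 1.50
θ=257°: -2.51 -5.03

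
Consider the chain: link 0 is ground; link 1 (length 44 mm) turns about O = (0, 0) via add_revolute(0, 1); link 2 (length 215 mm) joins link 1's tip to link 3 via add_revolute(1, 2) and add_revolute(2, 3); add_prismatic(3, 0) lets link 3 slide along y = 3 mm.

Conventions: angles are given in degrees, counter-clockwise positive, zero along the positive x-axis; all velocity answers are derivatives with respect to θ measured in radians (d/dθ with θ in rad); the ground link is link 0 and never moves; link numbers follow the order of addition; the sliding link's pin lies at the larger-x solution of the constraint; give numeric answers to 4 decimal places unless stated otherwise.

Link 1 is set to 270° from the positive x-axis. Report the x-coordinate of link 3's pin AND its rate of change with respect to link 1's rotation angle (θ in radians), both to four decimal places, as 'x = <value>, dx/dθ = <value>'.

geometry: r = 44 mm, L = 215 mm, e = 3 mm
crank pin P = (r cos θ, r sin θ) = (-0.000000, -44.000000)
h = r sin θ − e = -44.000000 − 3 = -47.000000
x = r cos θ + √(L² − h²) = -0.000000 + 209.799905 = 209.799905
dx/dθ = −r sin θ − h·r cos θ/√(L² − h²) (θ in radians; h = -47.000000) = 44.000000

x = 209.7999, dx/dθ = 44.0000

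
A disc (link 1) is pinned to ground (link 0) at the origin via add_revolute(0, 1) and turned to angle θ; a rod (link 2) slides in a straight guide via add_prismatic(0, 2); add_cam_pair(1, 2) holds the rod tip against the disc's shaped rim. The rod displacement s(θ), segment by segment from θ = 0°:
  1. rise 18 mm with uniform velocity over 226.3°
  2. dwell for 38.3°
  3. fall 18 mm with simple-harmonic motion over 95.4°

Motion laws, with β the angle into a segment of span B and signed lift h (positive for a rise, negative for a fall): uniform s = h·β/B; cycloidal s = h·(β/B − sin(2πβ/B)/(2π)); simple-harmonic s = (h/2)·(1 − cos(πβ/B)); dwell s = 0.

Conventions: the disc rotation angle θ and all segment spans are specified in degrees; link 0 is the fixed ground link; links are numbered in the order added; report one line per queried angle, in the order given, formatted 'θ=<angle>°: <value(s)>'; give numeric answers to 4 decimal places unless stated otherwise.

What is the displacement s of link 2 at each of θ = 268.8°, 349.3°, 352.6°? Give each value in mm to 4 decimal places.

segment 1 (0° to 226.3°, uniform, h = 18) is passed completely: s = 0.0000 + (18) = 18.0000
segment 2 (226.3° to 264.6°, dwell): s unchanged at 18.0000
θ = 268.8° falls in segment 3 (264.6° to 360°, simple-harmonic, h = -18): β = 268.8 − 264.6 = 4.2°, B = 95.4°; Δs = -18/2·(1 − cos(π·0.0440)) = -0.0859; s = 18.0000 − 0.0859 = 17.9141
θ = 349.3° falls in segment 3 (264.6° to 360°, simple-harmonic, h = -18): β = 349.3 − 264.6 = 84.7°, B = 95.4°; Δs = -18/2·(1 − cos(π·0.8878)) = -17.4471; s = 18.0000 − 17.4471 = 0.5529
θ = 352.6° falls in segment 3 (264.6° to 360°, simple-harmonic, h = -18): β = 352.6 − 264.6 = 88°, B = 95.4°; Δs = -18/2·(1 − cos(π·0.9224)) = -17.7341; s = 18.0000 − 17.7341 = 0.2659

θ=268.8°: 17.9141
θ=349.3°: 0.5529
θ=352.6°: 0.2659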